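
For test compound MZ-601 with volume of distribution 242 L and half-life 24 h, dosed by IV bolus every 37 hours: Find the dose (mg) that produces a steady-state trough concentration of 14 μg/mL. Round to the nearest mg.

6476 mg

τ/t½ = 37/24 ≈ 1.5417, so f = (1/2)^(37/24) ≈ 0.343488.
Cmin,ss = (D/Vd)·f/(1−f), so D = Cmin,ss·Vd·(1−f)/f.
D = 14 × 242 × (1−f)/f ≈ 14 × 242 × 1.91131 ≈ 6475.52 mg.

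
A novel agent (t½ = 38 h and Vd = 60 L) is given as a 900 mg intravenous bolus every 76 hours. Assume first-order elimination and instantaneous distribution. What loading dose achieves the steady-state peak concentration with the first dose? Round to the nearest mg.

f = (1/2)^(76/38) ≈ 0.250000; accumulation ratio R = 1/(1−f) ≈ 1.33333.
Loading dose to hit Cmax,ss on first dose: D_load = D_maint·R ≈ 900 × 1.33333 ≈ 1200.00 mg.

1200 mg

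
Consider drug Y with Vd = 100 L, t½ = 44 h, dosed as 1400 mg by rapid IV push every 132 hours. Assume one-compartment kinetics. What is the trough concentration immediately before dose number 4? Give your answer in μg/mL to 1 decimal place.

2.0 μg/mL

f = (1/2)^(τ/t½) = (1/2)^(132/44) ≈ 0.1250.
C₀ = D/Vd = 1400/100 ≈ 14.000 μg/mL.
Before the 4th dose, 3 doses have been given. Superposition: Cmin = C₀·(f + f² + … + f^3).
≈ 14.000 × (0.1250 + 0.0156 + 0.0020) ≈ 14.000 × 0.1426 ≈ 1.996 μg/mL.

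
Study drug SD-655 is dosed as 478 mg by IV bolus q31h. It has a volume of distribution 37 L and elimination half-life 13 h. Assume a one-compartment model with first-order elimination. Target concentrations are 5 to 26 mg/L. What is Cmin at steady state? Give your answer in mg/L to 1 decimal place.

3.1 mg/L

k = ln2/t½ = ln2/13 ≈ 0.053319 h⁻¹; fraction remaining f = e^(−kτ) = e^(−0.053319×31) ≈ 0.1915.
At steady state, accumulation factor R = 1/(1 − e^(−kτ)) ≈ 1.2369.
Each bolus raises the concentration by D/Vd = 478/37 ≈ 12.919 mg/L.
Cmax,ss = C₀/(1 − f) ≈ 12.919/0.8085 ≈ 15.979 mg/L.
Steady-state trough Cmin,ss = Cmax,ss·f ≈ 15.979 × 0.1915 ≈ 3.060 mg/L.
Trough 3.1 mg/L vs MEC 5 mg/L: subtherapeutic.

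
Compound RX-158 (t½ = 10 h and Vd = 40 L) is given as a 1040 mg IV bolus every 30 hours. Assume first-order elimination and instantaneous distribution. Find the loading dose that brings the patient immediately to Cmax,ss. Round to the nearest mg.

1189 mg

f = (1/2)^(30/10) ≈ 0.125000; accumulation ratio R = 1/(1−f) ≈ 1.14286.
Loading dose to hit Cmax,ss on first dose: D_load = D_maint·R ≈ 1040 × 1.14286 ≈ 1188.57 mg.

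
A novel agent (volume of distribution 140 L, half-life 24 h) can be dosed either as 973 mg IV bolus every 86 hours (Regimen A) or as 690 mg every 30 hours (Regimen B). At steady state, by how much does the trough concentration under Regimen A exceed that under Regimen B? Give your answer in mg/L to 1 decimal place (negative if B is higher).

Regimen A: f = (1/2)^(86/24) ≈ 0.0834; Cmin,ss = (973/140)·f/(1−f) ≈ 0.632 mg/L.
Regimen B: f = (1/2)^(30/24) ≈ 0.4204; Cmin,ss = (690/140)·f/(1−f) ≈ 3.575 mg/L.
Difference ≈ 0.632 − 3.575 ≈ -2.943 mg/L.

-2.9 mg/L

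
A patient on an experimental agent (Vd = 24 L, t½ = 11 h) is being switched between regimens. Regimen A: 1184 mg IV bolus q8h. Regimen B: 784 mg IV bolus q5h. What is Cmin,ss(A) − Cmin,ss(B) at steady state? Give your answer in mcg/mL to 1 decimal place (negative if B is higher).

-12.9 mcg/mL

Regimen A: f = (1/2)^(8/11) ≈ 0.6040; Cmin,ss = (1184/24)·f/(1−f) ≈ 75.246 mcg/mL.
Regimen B: f = (1/2)^(5/11) ≈ 0.7297; Cmin,ss = (784/24)·f/(1−f) ≈ 88.187 mcg/mL.
Difference ≈ 75.246 − 88.187 ≈ -12.941 mcg/mL.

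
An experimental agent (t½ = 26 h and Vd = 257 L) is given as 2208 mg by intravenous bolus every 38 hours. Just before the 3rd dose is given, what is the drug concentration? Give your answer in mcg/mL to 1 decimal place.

f = (1/2)^(τ/t½) = (1/2)^(38/26) ≈ 0.3631.
C₀ = D/Vd = 2208/257 ≈ 8.591 mcg/mL.
Before the 3rd dose, 2 doses have been given. Superposition: Cmin = C₀·(f + f²).
≈ 8.591 × (0.3631 + 0.1318) ≈ 8.591 × 0.4949 ≈ 4.252 mcg/mL.

4.3 mcg/mL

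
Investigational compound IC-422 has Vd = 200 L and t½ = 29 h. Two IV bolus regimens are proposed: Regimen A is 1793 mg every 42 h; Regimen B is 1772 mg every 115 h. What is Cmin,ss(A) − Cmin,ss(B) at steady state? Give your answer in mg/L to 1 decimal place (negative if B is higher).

4.6 mg/L

Regimen A: f = (1/2)^(42/29) ≈ 0.3665; Cmin,ss = (1793/200)·f/(1−f) ≈ 5.187 mg/L.
Regimen B: f = (1/2)^(115/29) ≈ 0.0640; Cmin,ss = (1772/200)·f/(1−f) ≈ 0.606 mg/L.
Difference ≈ 5.187 − 0.606 ≈ 4.581 mg/L.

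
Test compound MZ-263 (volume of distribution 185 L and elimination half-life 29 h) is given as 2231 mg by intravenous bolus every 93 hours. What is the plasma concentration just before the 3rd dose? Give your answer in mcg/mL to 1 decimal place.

1.4 mcg/mL

f = (1/2)^(τ/t½) = (1/2)^(93/29) ≈ 0.1083.
C₀ = D/Vd = 2231/185 ≈ 12.059 mcg/mL.
Before the 3rd dose, 2 doses have been given. Superposition: Cmin = C₀·(f + f²).
≈ 12.059 × (0.1083 + 0.0117) ≈ 12.059 × 0.1200 ≈ 1.447 mcg/mL.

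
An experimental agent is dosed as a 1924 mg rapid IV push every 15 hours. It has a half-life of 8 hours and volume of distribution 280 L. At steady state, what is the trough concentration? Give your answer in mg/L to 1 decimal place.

2.6 mg/L

τ/t½ = 15/8 ≈ 1.875, so fraction remaining f = (1/2)^(15/8) ≈ 0.2726.
At steady state, accumulation factor R = 1/(1 − e^(−kτ)) ≈ 1.3748.
Each bolus raises the concentration by D/Vd = 1924/280 ≈ 6.871 mg/L.
Cmax,ss = C₀/(1 − f) ≈ 6.871/0.7274 ≈ 9.446 mg/L.
Steady-state trough Cmin,ss = Cmax,ss·f ≈ 9.446 × 0.2726 ≈ 2.575 mg/L.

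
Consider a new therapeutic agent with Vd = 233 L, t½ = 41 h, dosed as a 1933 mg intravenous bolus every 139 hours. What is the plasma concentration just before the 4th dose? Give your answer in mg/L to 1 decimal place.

f = (1/2)^(τ/t½) = (1/2)^(139/41) ≈ 0.0954.
C₀ = D/Vd = 1933/233 ≈ 8.296 mg/L.
Before the 4th dose, 3 doses have been given. Superposition: Cmin = C₀·(f + f² + … + f^3).
≈ 8.296 × (0.0954 + 0.0091 + 0.0009) ≈ 8.296 × 0.1054 ≈ 0.874 mg/L.

0.9 mg/L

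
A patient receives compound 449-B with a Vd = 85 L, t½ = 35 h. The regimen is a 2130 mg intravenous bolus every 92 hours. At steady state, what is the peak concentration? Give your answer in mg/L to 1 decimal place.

29.9 mg/L

k = ln2/t½ = ln2/35 ≈ 0.019804 h⁻¹; fraction remaining f = e^(−kτ) = e^(−0.019804×92) ≈ 0.1617.
Accumulation ratio R = 1/(1 − f) ≈ 1/0.8383 ≈ 1.1929.
Each bolus raises the concentration by D/Vd = 2130/85 ≈ 25.059 mg/L.
Cmax,ss = C₀/(1 − f) ≈ 25.059/0.8383 ≈ 29.893 mg/L.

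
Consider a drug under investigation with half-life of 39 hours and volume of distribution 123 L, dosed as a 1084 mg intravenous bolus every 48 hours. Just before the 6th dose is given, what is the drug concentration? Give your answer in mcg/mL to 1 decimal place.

f = (1/2)^(τ/t½) = (1/2)^(48/39) ≈ 0.4261.
C₀ = D/Vd = 1084/123 ≈ 8.813 mcg/mL.
Before the 6th dose, 5 doses have been given. Superposition: Cmin = C₀·(f + f² + … + f^5).
≈ 8.813 × (0.4261 + 0.1816 + 0.0774 + 0.0330 + 0.0140) ≈ 8.813 × 0.7321 ≈ 6.452 mcg/mL.

6.5 mcg/mL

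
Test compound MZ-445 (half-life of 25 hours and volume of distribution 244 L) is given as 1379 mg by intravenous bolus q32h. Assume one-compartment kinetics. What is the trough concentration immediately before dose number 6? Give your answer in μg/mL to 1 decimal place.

f = (1/2)^(τ/t½) = (1/2)^(32/25) ≈ 0.4118.
C₀ = D/Vd = 1379/244 ≈ 5.652 μg/mL.
Before the 6th dose, 5 doses have been given. Superposition: Cmin = C₀·(f + f² + … + f^5).
≈ 5.652 × (0.4118 + 0.1696 + 0.0698 + 0.0288 + 0.0118) ≈ 5.652 × 0.6918 ≈ 3.910 μg/mL.

3.9 μg/mL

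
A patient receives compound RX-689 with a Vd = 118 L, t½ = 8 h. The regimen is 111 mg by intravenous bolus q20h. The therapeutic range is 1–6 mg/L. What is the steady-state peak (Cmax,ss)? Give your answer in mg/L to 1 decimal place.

1.1 mg/L

k = ln2/t½ = ln2/8 ≈ 0.086643 h⁻¹; fraction remaining f = e^(−kτ) = e^(−0.086643×20) ≈ 0.1768.
At steady state, accumulation factor R = 1/(1 − e^(−kτ)) ≈ 1.2148.
Each bolus raises the concentration by D/Vd = 111/118 ≈ 0.941 mg/L.
Steady-state peak Cmax,ss = C₀·R ≈ 0.941 × 1.2148 ≈ 1.143 mg/L.
Peak 1.1 mg/L vs MTC 6 mg/L: below toxic threshold.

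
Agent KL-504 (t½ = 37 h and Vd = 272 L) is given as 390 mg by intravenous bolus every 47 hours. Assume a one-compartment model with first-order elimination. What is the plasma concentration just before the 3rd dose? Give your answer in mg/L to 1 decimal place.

f = (1/2)^(τ/t½) = (1/2)^(47/37) ≈ 0.4146.
C₀ = D/Vd = 390/272 ≈ 1.434 mg/L.
Before the 3rd dose, 2 doses have been given. Superposition: Cmin = C₀·(f + f²).
≈ 1.434 × (0.4146 + 0.1719) ≈ 1.434 × 0.5865 ≈ 0.841 mg/L.

0.8 mg/L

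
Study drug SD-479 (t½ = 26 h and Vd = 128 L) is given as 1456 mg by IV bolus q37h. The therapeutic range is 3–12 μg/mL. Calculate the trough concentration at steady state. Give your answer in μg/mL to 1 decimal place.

6.8 μg/mL

τ/t½ = 37/26 ≈ 1.4231, so fraction remaining f = (1/2)^(37/26) ≈ 0.3729.
Accumulation ratio R = 1/(1 − f) ≈ 1/0.6271 ≈ 1.5946.
Single-dose peak C₀ = D/Vd = 1456/128 ≈ 11.375 μg/mL.
Cmax,ss = C₀/(1 − f) ≈ 11.375/0.6271 ≈ 18.139 μg/mL.
Steady-state trough Cmin,ss = Cmax,ss·f ≈ 18.139 × 0.3729 ≈ 6.764 μg/mL.
Trough 6.8 μg/mL vs MEC 3 μg/mL: adequate.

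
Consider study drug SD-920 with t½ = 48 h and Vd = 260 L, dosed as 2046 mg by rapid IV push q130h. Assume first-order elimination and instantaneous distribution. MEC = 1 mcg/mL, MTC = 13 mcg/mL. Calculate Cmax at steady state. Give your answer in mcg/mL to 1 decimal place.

9.3 mcg/mL

Over one 130-h interval, 130/48 ≈ 2.7083 half-lives elapse, leaving f ≈ 0.1530 of each dose.
At steady state, accumulation factor R = 1/(1 − e^(−kτ)) ≈ 1.1806.
Each bolus raises the concentration by D/Vd = 2046/260 ≈ 7.869 mcg/mL.
Steady-state peak Cmax,ss = C₀·R ≈ 7.869 × 1.1806 ≈ 9.290 mcg/mL.
Peak 9.3 mcg/mL vs MTC 13 mcg/mL: below toxic threshold.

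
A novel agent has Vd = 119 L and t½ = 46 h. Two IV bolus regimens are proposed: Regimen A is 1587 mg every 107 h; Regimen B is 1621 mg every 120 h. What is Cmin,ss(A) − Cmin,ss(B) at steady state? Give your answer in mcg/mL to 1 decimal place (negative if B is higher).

Regimen A: f = (1/2)^(107/46) ≈ 0.1994; Cmin,ss = (1587/119)·f/(1−f) ≈ 3.322 mcg/mL.
Regimen B: f = (1/2)^(120/46) ≈ 0.1639; Cmin,ss = (1621/119)·f/(1−f) ≈ 2.670 mcg/mL.
Difference ≈ 3.322 − 2.670 ≈ 0.652 mcg/mL.

0.7 mcg/mL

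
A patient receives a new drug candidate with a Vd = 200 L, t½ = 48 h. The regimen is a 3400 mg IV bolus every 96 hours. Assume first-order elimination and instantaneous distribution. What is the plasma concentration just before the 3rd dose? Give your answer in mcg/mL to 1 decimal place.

f = (1/2)^(τ/t½) = (1/2)^(96/48) ≈ 0.2500.
C₀ = D/Vd = 3400/200 ≈ 17.000 mcg/mL.
Before the 3rd dose, 2 doses have been given. Superposition: Cmin = C₀·(f + f²).
≈ 17.000 × (0.2500 + 0.0625) ≈ 17.000 × 0.3125 ≈ 5.312 mcg/mL.

5.3 mcg/mL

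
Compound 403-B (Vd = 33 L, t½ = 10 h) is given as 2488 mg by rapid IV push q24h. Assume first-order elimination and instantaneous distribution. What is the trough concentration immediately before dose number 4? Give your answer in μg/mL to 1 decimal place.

f = (1/2)^(τ/t½) = (1/2)^(24/10) ≈ 0.1895.
C₀ = D/Vd = 2488/33 ≈ 75.394 μg/mL.
Before the 4th dose, 3 doses have been given. Superposition: Cmin = C₀·(f + f² + … + f^3).
≈ 75.394 × (0.1895 + 0.0359 + 0.0068) ≈ 75.394 × 0.2322 ≈ 17.506 μg/mL.

17.5 μg/mL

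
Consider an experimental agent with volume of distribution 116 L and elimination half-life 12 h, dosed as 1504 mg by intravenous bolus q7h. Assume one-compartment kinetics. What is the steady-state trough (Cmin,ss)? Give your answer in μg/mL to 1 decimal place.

26.0 μg/mL

Over one 7-h interval, 7/12 ≈ 0.58333 half-lives elapse, leaving f ≈ 0.6674 of each dose.
Accumulation ratio R = 1/(1 − f) ≈ 1/0.3326 ≈ 3.0066.
Single-dose peak C₀ = D/Vd = 1504/116 ≈ 12.966 μg/mL.
Steady-state peak Cmax,ss = C₀·R ≈ 12.966 × 3.0066 ≈ 38.984 μg/mL.
Steady-state trough Cmin,ss = Cmax,ss·f ≈ 38.984 × 0.6674 ≈ 26.018 μg/mL.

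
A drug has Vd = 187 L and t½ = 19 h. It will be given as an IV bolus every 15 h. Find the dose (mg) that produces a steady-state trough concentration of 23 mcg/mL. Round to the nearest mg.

τ/t½ = 15/19 ≈ 0.78947, so f = (1/2)^(15/19) ≈ 0.578555.
Cmin,ss = (D/Vd)·f/(1−f), so D = Cmin,ss·Vd·(1−f)/f.
D = 23 × 187 × (1−f)/f ≈ 23 × 187 × 0.72844 ≈ 3133.02 mg.

3133 mg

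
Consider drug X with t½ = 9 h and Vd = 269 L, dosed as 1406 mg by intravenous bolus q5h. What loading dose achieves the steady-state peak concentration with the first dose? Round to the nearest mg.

4399 mg

f = (1/2)^(5/9) ≈ 0.680395; accumulation ratio R = 1/(1−f) ≈ 3.12886.
Loading dose to hit Cmax,ss on first dose: D_load = D_maint·R ≈ 1406 × 3.12886 ≈ 4399.18 mg.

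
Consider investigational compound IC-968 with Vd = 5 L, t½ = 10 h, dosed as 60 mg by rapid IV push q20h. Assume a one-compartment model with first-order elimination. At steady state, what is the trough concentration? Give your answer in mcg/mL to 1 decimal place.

The dosing interval is 2 half-lives, so f = 2^(−2) = 0.25.
Accumulation ratio R = 1/(1 − f) = 1/0.75 = 4/3.
Single-dose peak C₀ = D/Vd = 60/5 = 12 mcg/mL.
Steady-state peak Cmax,ss = C₀·R = 12 × 4/3 ≈ 16.000 mcg/mL.
Steady-state trough Cmin,ss = Cmax,ss·f ≈ 16.000 × 0.25 ≈ 4.000 mcg/mL.

4.0 mcg/mL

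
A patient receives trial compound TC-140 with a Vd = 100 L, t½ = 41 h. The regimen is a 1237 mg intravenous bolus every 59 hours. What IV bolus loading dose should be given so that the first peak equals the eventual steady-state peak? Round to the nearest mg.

1960 mg

f = (1/2)^(59/41) ≈ 0.368817; accumulation ratio R = 1/(1−f) ≈ 1.58433.
Loading dose to hit Cmax,ss on first dose: D_load = D_maint·R ≈ 1237 × 1.58433 ≈ 1959.82 mg.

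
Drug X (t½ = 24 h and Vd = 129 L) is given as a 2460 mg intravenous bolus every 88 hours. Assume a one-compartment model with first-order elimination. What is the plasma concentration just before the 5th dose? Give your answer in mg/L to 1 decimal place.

1.6 mg/L

f = (1/2)^(τ/t½) = (1/2)^(88/24) ≈ 0.0787.
C₀ = D/Vd = 2460/129 ≈ 19.070 mg/L.
Before the 5th dose, 4 doses have been given. Superposition: Cmin = C₀·(f + f² + … + f^4).
≈ 19.070 × (0.0787 + 0.0062 + 0.0005 + 0.0000) ≈ 19.070 × 0.0854 ≈ 1.629 mg/L.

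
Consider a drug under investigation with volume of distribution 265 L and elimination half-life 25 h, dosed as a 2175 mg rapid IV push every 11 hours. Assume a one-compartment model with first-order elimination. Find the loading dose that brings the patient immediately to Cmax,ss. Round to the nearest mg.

8274 mg

f = (1/2)^(11/25) ≈ 0.737135; accumulation ratio R = 1/(1−f) ≈ 3.80423.
Loading dose to hit Cmax,ss on first dose: D_load = D_maint·R ≈ 2175 × 3.80423 ≈ 8274.20 mg.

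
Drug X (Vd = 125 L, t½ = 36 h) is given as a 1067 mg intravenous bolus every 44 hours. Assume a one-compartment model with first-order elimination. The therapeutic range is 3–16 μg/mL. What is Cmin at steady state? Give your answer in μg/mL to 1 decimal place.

k = ln2/t½ = ln2/36 ≈ 0.019254 h⁻¹; fraction remaining f = e^(−kτ) = e^(−0.019254×44) ≈ 0.4286.
Accumulation ratio R = 1/(1 − f) ≈ 1/0.5714 ≈ 1.7501.
Single-dose peak C₀ = D/Vd = 1067/125 ≈ 8.536 μg/mL.
Cmax,ss = C₀/(1 − f) ≈ 8.536/0.5714 ≈ 14.939 μg/mL.
Steady-state trough Cmin,ss = Cmax,ss·f ≈ 14.939 × 0.4286 ≈ 6.403 μg/mL.
Trough 6.4 μg/mL vs MEC 3 μg/mL: adequate.

6.4 μg/mL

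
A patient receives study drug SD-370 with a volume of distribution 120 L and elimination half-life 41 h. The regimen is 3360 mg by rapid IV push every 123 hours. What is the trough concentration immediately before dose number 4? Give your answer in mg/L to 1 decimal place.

4.0 mg/L

f = (1/2)^(τ/t½) = (1/2)^(123/41) ≈ 0.1250.
C₀ = D/Vd = 3360/120 ≈ 28.000 mg/L.
Before the 4th dose, 3 doses have been given. Superposition: Cmin = C₀·(f + f² + … + f^3).
≈ 28.000 × (0.1250 + 0.0156 + 0.0020) ≈ 28.000 × 0.1426 ≈ 3.993 mg/L.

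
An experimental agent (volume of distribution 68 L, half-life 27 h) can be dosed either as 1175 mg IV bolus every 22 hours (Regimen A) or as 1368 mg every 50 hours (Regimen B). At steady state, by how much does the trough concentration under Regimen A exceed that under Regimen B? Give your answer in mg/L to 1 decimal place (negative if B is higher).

Regimen A: f = (1/2)^(22/27) ≈ 0.5685; Cmin,ss = (1175/68)·f/(1−f) ≈ 22.766 mg/L.
Regimen B: f = (1/2)^(50/27) ≈ 0.2770; Cmin,ss = (1368/68)·f/(1−f) ≈ 7.708 mg/L.
Difference ≈ 22.766 − 7.708 ≈ 15.058 mg/L.

15.1 mg/L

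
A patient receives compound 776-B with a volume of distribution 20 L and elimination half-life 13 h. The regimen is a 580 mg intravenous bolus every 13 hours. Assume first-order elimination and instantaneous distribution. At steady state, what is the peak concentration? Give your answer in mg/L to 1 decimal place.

58.0 mg/L

τ = 13 h = 1 half-life, so f = (1/2)^1 = 0.5.
Accumulation ratio R = 1/(1 − f) = 1/0.5 = 2/1.
Single-dose peak C₀ = D/Vd = 580/20 = 29 mg/L.
Steady-state peak Cmax,ss = C₀·R = 29 × 2/1 ≈ 58.000 mg/L.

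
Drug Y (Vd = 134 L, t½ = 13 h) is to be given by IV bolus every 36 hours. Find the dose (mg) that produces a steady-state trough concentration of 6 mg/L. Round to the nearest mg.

4677 mg

τ/t½ = 36/13 ≈ 2.7692, so f = (1/2)^(36/13) ≈ 0.146683.
Cmin,ss = (D/Vd)·f/(1−f), so D = Cmin,ss·Vd·(1−f)/f.
D = 6 × 134 × (1−f)/f ≈ 6 × 134 × 5.81742 ≈ 4677.21 mg.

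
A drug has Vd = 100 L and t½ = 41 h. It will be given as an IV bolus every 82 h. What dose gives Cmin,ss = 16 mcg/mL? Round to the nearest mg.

4800 mg

τ/t½ = 82/41 ≈ 2, so f = (1/2)^(82/41) ≈ 0.250000.
Cmin,ss = (D/Vd)·f/(1−f), so D = Cmin,ss·Vd·(1−f)/f.
D = 16 × 100 × (1−f)/f ≈ 16 × 100 × 3.00000 ≈ 4800.00 mg.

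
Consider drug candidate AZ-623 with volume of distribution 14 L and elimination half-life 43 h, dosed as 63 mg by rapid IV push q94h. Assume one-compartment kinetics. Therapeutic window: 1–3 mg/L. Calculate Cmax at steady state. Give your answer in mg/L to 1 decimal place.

τ/t½ = 94/43 ≈ 2.186, so fraction remaining f = (1/2)^(94/43) ≈ 0.2198.
At steady state, accumulation factor R = 1/(1 − e^(−kτ)) ≈ 1.2817.
Single-dose peak C₀ = D/Vd = 63/14 ≈ 4.500 mg/L.
Cmax,ss = C₀/(1 − f) ≈ 4.500/0.7802 ≈ 5.768 mg/L.
Peak 5.8 mg/L vs MTC 3 mg/L: exceeds toxic threshold.

5.8 mg/L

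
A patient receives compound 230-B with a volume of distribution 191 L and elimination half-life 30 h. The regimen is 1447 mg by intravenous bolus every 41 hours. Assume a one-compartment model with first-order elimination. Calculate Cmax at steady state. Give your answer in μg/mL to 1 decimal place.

12.4 μg/mL

Over one 41-h interval, 41/30 ≈ 1.3667 half-lives elapse, leaving f ≈ 0.3878 of each dose.
Accumulation ratio R = 1/(1 − f) ≈ 1/0.6122 ≈ 1.6335.
Each bolus raises the concentration by D/Vd = 1447/191 ≈ 7.576 μg/mL.
Steady-state peak Cmax,ss = C₀·R ≈ 7.576 × 1.6335 ≈ 12.375 μg/mL.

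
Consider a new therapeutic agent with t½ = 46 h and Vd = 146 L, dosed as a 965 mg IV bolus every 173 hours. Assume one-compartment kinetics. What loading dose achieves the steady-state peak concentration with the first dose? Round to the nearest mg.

1042 mg

f = (1/2)^(173/46) ≈ 0.073768; accumulation ratio R = 1/(1−f) ≈ 1.07964.
Loading dose to hit Cmax,ss on first dose: D_load = D_maint·R ≈ 965 × 1.07964 ≈ 1041.85 mg.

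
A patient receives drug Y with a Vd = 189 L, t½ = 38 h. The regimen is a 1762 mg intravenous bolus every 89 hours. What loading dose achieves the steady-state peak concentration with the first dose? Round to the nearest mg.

f = (1/2)^(89/38) ≈ 0.197222; accumulation ratio R = 1/(1−f) ≈ 1.24567.
Loading dose to hit Cmax,ss on first dose: D_load = D_maint·R ≈ 1762 × 1.24567 ≈ 2194.87 mg.

2195 mg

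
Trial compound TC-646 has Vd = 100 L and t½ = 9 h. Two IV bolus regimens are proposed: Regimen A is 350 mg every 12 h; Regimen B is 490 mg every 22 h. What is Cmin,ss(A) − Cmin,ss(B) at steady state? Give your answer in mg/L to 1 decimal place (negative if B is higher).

Regimen A: f = (1/2)^(12/9) ≈ 0.3969; Cmin,ss = (350/100)·f/(1−f) ≈ 2.303 mg/L.
Regimen B: f = (1/2)^(22/9) ≈ 0.1837; Cmin,ss = (490/100)·f/(1−f) ≈ 1.103 mg/L.
Difference ≈ 2.303 − 1.103 ≈ 1.200 mg/L.

1.2 mg/L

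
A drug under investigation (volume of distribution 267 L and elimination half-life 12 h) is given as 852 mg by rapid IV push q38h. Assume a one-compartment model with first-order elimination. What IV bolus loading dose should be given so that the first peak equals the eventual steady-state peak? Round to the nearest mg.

f = (1/2)^(38/12) ≈ 0.111362; accumulation ratio R = 1/(1−f) ≈ 1.12532.
Loading dose to hit Cmax,ss on first dose: D_load = D_maint·R ≈ 852 × 1.12532 ≈ 958.77 mg.

959 mg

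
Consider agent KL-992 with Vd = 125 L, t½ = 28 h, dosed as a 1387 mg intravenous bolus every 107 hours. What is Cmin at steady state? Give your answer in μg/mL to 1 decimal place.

0.8 μg/mL

Over one 107-h interval, 107/28 ≈ 3.8214 half-lives elapse, leaving f ≈ 0.0707 of each dose.
At steady state, accumulation factor R = 1/(1 − e^(−kτ)) ≈ 1.0761.
Each bolus raises the concentration by D/Vd = 1387/125 ≈ 11.096 μg/mL.
Steady-state peak Cmax,ss = C₀·R ≈ 11.096 × 1.0761 ≈ 11.940 μg/mL.
One interval later, Cmin,ss = Cmax,ss·e^(−kτ) ≈ 11.940 × 0.0707 ≈ 0.844 μg/mL.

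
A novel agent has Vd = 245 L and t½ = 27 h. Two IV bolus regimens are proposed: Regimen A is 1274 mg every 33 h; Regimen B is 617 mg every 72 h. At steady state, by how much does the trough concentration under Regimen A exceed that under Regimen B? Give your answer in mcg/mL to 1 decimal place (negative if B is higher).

3.4 mcg/mL

Regimen A: f = (1/2)^(33/27) ≈ 0.4286; Cmin,ss = (1274/245)·f/(1−f) ≈ 3.900 mcg/mL.
Regimen B: f = (1/2)^(72/27) ≈ 0.1575; Cmin,ss = (617/245)·f/(1−f) ≈ 0.471 mcg/mL.
Difference ≈ 3.900 − 0.471 ≈ 3.429 mcg/mL.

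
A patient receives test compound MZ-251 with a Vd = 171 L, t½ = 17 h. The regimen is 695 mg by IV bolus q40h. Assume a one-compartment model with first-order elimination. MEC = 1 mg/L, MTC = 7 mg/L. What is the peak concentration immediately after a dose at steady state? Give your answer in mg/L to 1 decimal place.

k = ln2/t½ = ln2/17 ≈ 0.040773 h⁻¹; fraction remaining f = e^(−kτ) = e^(−0.040773×40) ≈ 0.1957.
At steady state, accumulation factor R = 1/(1 − e^(−kτ)) ≈ 1.2433.
Single-dose peak C₀ = D/Vd = 695/171 ≈ 4.064 mg/L.
Steady-state peak Cmax,ss = C₀·R ≈ 4.064 × 1.2433 ≈ 5.053 mg/L.
Peak 5.1 mg/L vs MTC 7 mg/L: below toxic threshold.

5.1 mg/L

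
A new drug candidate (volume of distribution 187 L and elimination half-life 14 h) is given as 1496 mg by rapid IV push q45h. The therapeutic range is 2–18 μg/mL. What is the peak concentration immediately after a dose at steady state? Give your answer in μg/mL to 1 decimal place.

k = ln2/t½ = ln2/14 ≈ 0.049511 h⁻¹; fraction remaining f = e^(−kτ) = e^(−0.049511×45) ≈ 0.1077.
At steady state, accumulation factor R = 1/(1 − e^(−kτ)) ≈ 1.1207.
Single-dose peak C₀ = D/Vd = 1496/187 ≈ 8.000 μg/mL.
Cmax,ss = C₀/(1 − f) ≈ 8.000/0.8923 ≈ 8.966 μg/mL.
Peak 9.0 μg/mL vs MTC 18 μg/mL: below toxic threshold.

9.0 μg/mL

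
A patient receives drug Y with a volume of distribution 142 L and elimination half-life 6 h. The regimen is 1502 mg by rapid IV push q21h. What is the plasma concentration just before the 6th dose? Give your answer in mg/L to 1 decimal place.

f = (1/2)^(τ/t½) = (1/2)^(21/6) ≈ 0.0884.
C₀ = D/Vd = 1502/142 ≈ 10.577 mg/L.
Before the 6th dose, 5 doses have been given. Superposition: Cmin = C₀·(f + f² + … + f^5).
≈ 10.577 × (0.0884 + 0.0078 + 0.0007 + 0.0001 + 0.0000) ≈ 10.577 × 0.0970 ≈ 1.026 mg/L.

1.0 mg/L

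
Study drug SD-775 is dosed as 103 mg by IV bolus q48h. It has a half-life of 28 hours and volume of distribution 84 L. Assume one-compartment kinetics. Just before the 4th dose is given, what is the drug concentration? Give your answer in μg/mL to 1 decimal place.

f = (1/2)^(τ/t½) = (1/2)^(48/28) ≈ 0.3048.
C₀ = D/Vd = 103/84 ≈ 1.226 μg/mL.
Before the 4th dose, 3 doses have been given. Superposition: Cmin = C₀·(f + f² + … + f^3).
≈ 1.226 × (0.3048 + 0.0929 + 0.0283) ≈ 1.226 × 0.4260 ≈ 0.522 μg/mL.

0.5 μg/mL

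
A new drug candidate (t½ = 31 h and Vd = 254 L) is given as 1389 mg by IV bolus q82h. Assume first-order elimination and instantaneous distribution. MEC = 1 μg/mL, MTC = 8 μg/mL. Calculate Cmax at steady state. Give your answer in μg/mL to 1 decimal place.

τ/t½ = 82/31 ≈ 2.6452, so fraction remaining f = (1/2)^(82/31) ≈ 0.1599.
At steady state, accumulation factor R = 1/(1 − e^(−kτ)) ≈ 1.1903.
Single-dose peak C₀ = D/Vd = 1389/254 ≈ 5.469 μg/mL.
Steady-state peak Cmax,ss = C₀·R ≈ 5.469 × 1.1903 ≈ 6.510 μg/mL.
Peak 6.5 μg/mL vs MTC 8 μg/mL: below toxic threshold.

6.5 μg/mL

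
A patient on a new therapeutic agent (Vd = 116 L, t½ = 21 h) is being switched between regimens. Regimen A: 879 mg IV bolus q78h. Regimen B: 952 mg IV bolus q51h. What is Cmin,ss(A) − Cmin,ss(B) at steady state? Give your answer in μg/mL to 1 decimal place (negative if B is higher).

Regimen A: f = (1/2)^(78/21) ≈ 0.0762; Cmin,ss = (879/116)·f/(1−f) ≈ 0.625 μg/mL.
Regimen B: f = (1/2)^(51/21) ≈ 0.1857; Cmin,ss = (952/116)·f/(1−f) ≈ 1.872 μg/mL.
Difference ≈ 0.625 − 1.872 ≈ -1.247 μg/mL.

-1.2 μg/mL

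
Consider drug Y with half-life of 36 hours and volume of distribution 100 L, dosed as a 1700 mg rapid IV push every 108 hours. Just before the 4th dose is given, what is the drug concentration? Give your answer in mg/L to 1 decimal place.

2.4 mg/L

f = (1/2)^(τ/t½) = (1/2)^(108/36) ≈ 0.1250.
C₀ = D/Vd = 1700/100 ≈ 17.000 mg/L.
Before the 4th dose, 3 doses have been given. Superposition: Cmin = C₀·(f + f² + … + f^3).
≈ 17.000 × (0.1250 + 0.0156 + 0.0020) ≈ 17.000 × 0.1426 ≈ 2.424 mg/L.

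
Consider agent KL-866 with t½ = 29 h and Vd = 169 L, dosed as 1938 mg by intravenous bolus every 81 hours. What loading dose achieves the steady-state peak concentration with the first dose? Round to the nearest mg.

f = (1/2)^(81/29) ≈ 0.144275; accumulation ratio R = 1/(1−f) ≈ 1.16860.
Loading dose to hit Cmax,ss on first dose: D_load = D_maint·R ≈ 1938 × 1.16860 ≈ 2264.75 mg.

2265 mg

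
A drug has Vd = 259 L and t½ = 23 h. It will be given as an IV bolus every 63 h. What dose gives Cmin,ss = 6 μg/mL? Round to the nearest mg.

8822 mg

τ/t½ = 63/23 ≈ 2.7391, so f = (1/2)^(63/23) ≈ 0.149775.
Cmin,ss = (D/Vd)·f/(1−f), so D = Cmin,ss·Vd·(1−f)/f.
D = 6 × 259 × (1−f)/f ≈ 6 × 259 × 5.67668 ≈ 8821.56 mg.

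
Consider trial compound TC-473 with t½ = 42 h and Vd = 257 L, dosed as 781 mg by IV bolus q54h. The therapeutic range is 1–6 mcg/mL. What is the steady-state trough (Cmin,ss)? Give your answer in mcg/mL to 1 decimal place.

2.1 mcg/mL

k = ln2/t½ = ln2/42 ≈ 0.016504 h⁻¹; fraction remaining f = e^(−kτ) = e^(−0.016504×54) ≈ 0.4102.
At steady state, accumulation factor R = 1/(1 − e^(−kτ)) ≈ 1.6955.
Single-dose peak C₀ = D/Vd = 781/257 ≈ 3.039 mcg/mL.
Steady-state peak Cmax,ss = C₀·R ≈ 3.039 × 1.6955 ≈ 5.153 mcg/mL.
Steady-state trough Cmin,ss = Cmax,ss·f ≈ 5.153 × 0.4102 ≈ 2.114 mcg/mL.
Trough 2.1 mcg/mL vs MEC 1 mcg/mL: adequate.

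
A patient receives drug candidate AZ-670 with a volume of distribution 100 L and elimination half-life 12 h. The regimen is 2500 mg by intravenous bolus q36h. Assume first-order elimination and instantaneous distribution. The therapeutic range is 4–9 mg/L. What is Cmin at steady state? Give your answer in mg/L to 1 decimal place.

The dosing interval is 3 half-lives, so f = 2^(−3) = 0.125.
At steady state, R = 1/(1 − 0.125) = 8/7.
Single-dose peak C₀ = D/Vd = 2500/100 = 25 mg/L.
Steady-state peak Cmax,ss = C₀·R = 25 × 8/7 ≈ 28.571 mg/L.
Steady-state trough Cmin,ss = Cmax,ss·f ≈ 28.571 × 0.125 ≈ 3.571 mg/L.
Trough 3.6 mg/L vs MEC 4 mg/L: subtherapeutic.

3.6 mg/L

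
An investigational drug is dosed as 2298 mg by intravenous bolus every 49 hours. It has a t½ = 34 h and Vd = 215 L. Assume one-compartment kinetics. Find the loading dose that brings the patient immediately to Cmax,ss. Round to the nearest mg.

f = (1/2)^(49/34) ≈ 0.368267; accumulation ratio R = 1/(1−f) ≈ 1.58295.
Loading dose to hit Cmax,ss on first dose: D_load = D_maint·R ≈ 2298 × 1.58295 ≈ 3637.62 mg.

3638 mg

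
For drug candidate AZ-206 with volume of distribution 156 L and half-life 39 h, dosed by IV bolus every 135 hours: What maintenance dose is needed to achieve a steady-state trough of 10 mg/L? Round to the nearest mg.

15625 mg

τ/t½ = 135/39 ≈ 3.4615, so f = (1/2)^(135/39) ≈ 0.090776.
Cmin,ss = (D/Vd)·f/(1−f), so D = Cmin,ss·Vd·(1−f)/f.
D = 10 × 156 × (1−f)/f ≈ 10 × 156 × 10.01613 ≈ 15625.16 mg.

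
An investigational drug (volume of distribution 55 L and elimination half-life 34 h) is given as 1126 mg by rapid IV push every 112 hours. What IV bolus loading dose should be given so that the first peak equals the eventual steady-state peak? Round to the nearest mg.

f = (1/2)^(112/34) ≈ 0.101946; accumulation ratio R = 1/(1−f) ≈ 1.11352.
Loading dose to hit Cmax,ss on first dose: D_load = D_maint·R ≈ 1126 × 1.11352 ≈ 1253.82 mg.

1254 mg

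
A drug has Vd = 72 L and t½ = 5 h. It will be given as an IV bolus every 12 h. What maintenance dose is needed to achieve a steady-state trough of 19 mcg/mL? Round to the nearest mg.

τ/t½ = 12/5 ≈ 2.4, so f = (1/2)^(12/5) ≈ 0.189465.
Cmin,ss = (D/Vd)·f/(1−f), so D = Cmin,ss·Vd·(1−f)/f.
D = 19 × 72 × (1−f)/f ≈ 19 × 72 × 4.27802 ≈ 5852.33 mg.

5852 mg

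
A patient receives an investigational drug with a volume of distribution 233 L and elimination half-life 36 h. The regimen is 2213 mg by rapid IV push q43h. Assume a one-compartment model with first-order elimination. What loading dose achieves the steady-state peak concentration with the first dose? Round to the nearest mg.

3930 mg

f = (1/2)^(43/36) ≈ 0.436955; accumulation ratio R = 1/(1−f) ≈ 1.77606.
Loading dose to hit Cmax,ss on first dose: D_load = D_maint·R ≈ 2213 × 1.77606 ≈ 3930.42 mg.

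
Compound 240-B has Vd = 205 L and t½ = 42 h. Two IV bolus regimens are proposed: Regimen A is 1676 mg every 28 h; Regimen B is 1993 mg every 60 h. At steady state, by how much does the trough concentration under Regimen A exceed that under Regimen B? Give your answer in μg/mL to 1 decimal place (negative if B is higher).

8.2 μg/mL

Regimen A: f = (1/2)^(28/42) ≈ 0.6300; Cmin,ss = (1676/205)·f/(1−f) ≈ 13.921 μg/mL.
Regimen B: f = (1/2)^(60/42) ≈ 0.3715; Cmin,ss = (1993/205)·f/(1−f) ≈ 5.747 μg/mL.
Difference ≈ 13.921 − 5.747 ≈ 8.174 μg/mL.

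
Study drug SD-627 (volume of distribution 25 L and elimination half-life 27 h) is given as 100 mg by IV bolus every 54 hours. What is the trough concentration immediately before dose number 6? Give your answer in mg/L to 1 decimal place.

f = (1/2)^(τ/t½) = (1/2)^(54/27) ≈ 0.2500.
C₀ = D/Vd = 100/25 ≈ 4.000 mg/L.
Before the 6th dose, 5 doses have been given. Superposition: Cmin = C₀·(f + f² + … + f^5).
≈ 4.000 × (0.2500 + 0.0625 + 0.0156 + 0.0039 + 0.0010) ≈ 4.000 × 0.3330 ≈ 1.332 mg/L.

1.3 mg/L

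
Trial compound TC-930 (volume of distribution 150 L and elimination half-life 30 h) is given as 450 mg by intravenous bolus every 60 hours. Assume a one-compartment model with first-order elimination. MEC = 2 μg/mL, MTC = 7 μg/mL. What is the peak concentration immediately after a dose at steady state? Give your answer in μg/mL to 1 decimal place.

4.0 μg/mL

τ = 60 h = 2 half-lives, so f = (1/2)^2 = 0.25.
Accumulation ratio R = 1/(1 − f) = 1/0.75 = 4/3.
Single-dose peak C₀ = D/Vd = 450/150 = 3 μg/mL.
Steady-state peak Cmax,ss = C₀·R = 3 × 4/3 ≈ 4.000 μg/mL.
Peak 4.0 μg/mL vs MTC 7 μg/mL: below toxic threshold.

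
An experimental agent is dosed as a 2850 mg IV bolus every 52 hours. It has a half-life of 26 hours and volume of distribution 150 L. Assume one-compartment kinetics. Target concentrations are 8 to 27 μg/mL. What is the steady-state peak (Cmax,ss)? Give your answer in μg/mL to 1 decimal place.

τ = 52 h = 2 half-lives, so f = (1/2)^2 = 0.25.
Accumulation ratio R = 1/(1 − f) = 1/0.75 = 4/3.
Single-dose peak C₀ = D/Vd = 2850/150 = 19 μg/mL.
Steady-state peak Cmax,ss = C₀·R = 19 × 4/3 ≈ 25.333 μg/mL.
Peak 25.3 μg/mL vs MTC 27 μg/mL: below toxic threshold.

25.3 μg/mL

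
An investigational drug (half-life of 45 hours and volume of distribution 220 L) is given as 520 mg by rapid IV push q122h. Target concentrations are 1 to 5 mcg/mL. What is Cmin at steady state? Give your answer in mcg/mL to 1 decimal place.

k = ln2/t½ = ln2/45 ≈ 0.015403 h⁻¹; fraction remaining f = e^(−kτ) = e^(−0.015403×122) ≈ 0.1527.
Accumulation ratio R = 1/(1 − f) ≈ 1/0.8473 ≈ 1.1802.
Single-dose peak C₀ = D/Vd = 520/220 ≈ 2.364 mcg/mL.
Steady-state peak Cmax,ss = C₀·R ≈ 2.364 × 1.1802 ≈ 2.790 mcg/mL.
Steady-state trough Cmin,ss = Cmax,ss·f ≈ 2.790 × 0.1527 ≈ 0.426 mcg/mL.
Trough 0.4 mcg/mL vs MEC 1 mcg/mL: subtherapeutic.

0.4 mcg/mL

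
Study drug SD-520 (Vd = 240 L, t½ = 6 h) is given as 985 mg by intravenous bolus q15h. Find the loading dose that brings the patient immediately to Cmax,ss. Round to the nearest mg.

f = (1/2)^(15/6) ≈ 0.176777; accumulation ratio R = 1/(1−f) ≈ 1.21474.
Loading dose to hit Cmax,ss on first dose: D_load = D_maint·R ≈ 985 × 1.21474 ≈ 1196.52 mg.

1197 mg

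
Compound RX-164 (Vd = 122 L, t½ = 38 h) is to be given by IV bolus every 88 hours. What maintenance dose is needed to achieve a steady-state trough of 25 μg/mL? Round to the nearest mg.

τ/t½ = 88/38 ≈ 2.3158, so f = (1/2)^(88/38) ≈ 0.200853.
Cmin,ss = (D/Vd)·f/(1−f), so D = Cmin,ss·Vd·(1−f)/f.
D = 25 × 122 × (1−f)/f ≈ 25 × 122 × 3.97877 ≈ 12135.25 mg.

12135 mg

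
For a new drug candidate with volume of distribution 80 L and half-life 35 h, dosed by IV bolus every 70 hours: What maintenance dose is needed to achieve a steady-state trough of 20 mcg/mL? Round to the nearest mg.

τ/t½ = 70/35 ≈ 2, so f = (1/2)^(70/35) ≈ 0.250000.
Cmin,ss = (D/Vd)·f/(1−f), so D = Cmin,ss·Vd·(1−f)/f.
D = 20 × 80 × (1−f)/f ≈ 20 × 80 × 3.00000 ≈ 4800.00 mg.

4800 mg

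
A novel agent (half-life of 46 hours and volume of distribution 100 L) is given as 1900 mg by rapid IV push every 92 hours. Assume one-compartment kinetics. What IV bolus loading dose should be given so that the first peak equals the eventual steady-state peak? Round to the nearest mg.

2533 mg

f = (1/2)^(92/46) ≈ 0.250000; accumulation ratio R = 1/(1−f) ≈ 1.33333.
Loading dose to hit Cmax,ss on first dose: D_load = D_maint·R ≈ 1900 × 1.33333 ≈ 2533.33 mg.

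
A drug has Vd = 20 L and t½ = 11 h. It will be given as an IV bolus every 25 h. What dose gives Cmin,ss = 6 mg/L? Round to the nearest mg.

460 mg

τ/t½ = 25/11 ≈ 2.2727, so f = (1/2)^(25/11) ≈ 0.206938.
Cmin,ss = (D/Vd)·f/(1−f), so D = Cmin,ss·Vd·(1−f)/f.
D = 6 × 20 × (1−f)/f ≈ 6 × 20 × 3.83237 ≈ 459.88 mg.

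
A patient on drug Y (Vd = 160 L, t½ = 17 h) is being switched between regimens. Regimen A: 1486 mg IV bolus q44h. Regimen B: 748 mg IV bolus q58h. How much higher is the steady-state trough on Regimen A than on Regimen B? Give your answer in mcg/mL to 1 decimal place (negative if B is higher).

1.4 mcg/mL

Regimen A: f = (1/2)^(44/17) ≈ 0.1663; Cmin,ss = (1486/160)·f/(1−f) ≈ 1.853 mcg/mL.
Regimen B: f = (1/2)^(58/17) ≈ 0.0940; Cmin,ss = (748/160)·f/(1−f) ≈ 0.485 mcg/mL.
Difference ≈ 1.853 − 0.485 ≈ 1.368 mcg/mL.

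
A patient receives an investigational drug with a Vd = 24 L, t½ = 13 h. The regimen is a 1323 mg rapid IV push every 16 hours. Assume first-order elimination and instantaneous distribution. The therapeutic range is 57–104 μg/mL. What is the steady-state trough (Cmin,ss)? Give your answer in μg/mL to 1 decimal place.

40.9 μg/mL

τ/t½ = 16/13 ≈ 1.2308, so fraction remaining f = (1/2)^(16/13) ≈ 0.4261.
Each bolus raises the concentration by D/Vd = 1323/24 ≈ 55.125 μg/mL.
Steady-state trough Cmin,ss = C₀·f/(1−f) ≈ 55.125 × 0.4261/0.5739 ≈ 40.928 μg/mL.
Trough 40.9 μg/mL vs MEC 57 μg/mL: subtherapeutic.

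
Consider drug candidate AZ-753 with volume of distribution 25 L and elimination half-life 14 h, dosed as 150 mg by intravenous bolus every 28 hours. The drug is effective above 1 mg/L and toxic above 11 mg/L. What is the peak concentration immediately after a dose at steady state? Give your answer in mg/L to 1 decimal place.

8.0 mg/L

The dosing interval is 2 half-lives, so f = 2^(−2) = 0.25.
At steady state, R = 1/(1 − 0.25) = 4/3.
Single-dose peak C₀ = D/Vd = 150/25 = 6 mg/L.
Steady-state peak Cmax,ss = C₀·R = 6 × 4/3 ≈ 8.000 mg/L.
Peak 8.0 mg/L vs MTC 11 mg/L: below toxic threshold.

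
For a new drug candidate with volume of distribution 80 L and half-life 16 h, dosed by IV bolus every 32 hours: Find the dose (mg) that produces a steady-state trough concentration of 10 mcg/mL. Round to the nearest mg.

2400 mg

τ/t½ = 32/16 ≈ 2, so f = (1/2)^(32/16) ≈ 0.250000.
Cmin,ss = (D/Vd)·f/(1−f), so D = Cmin,ss·Vd·(1−f)/f.
D = 10 × 80 × (1−f)/f ≈ 10 × 80 × 3.00000 ≈ 2400.00 mg.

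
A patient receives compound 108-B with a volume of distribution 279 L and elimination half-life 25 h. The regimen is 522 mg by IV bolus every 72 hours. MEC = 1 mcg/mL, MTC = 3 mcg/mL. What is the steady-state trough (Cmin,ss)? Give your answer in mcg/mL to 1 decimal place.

0.3 mcg/mL

τ/t½ = 72/25 ≈ 2.88, so fraction remaining f = (1/2)^(72/25) ≈ 0.1358.
At steady state, accumulation factor R = 1/(1 − e^(−kτ)) ≈ 1.1571.
Single-dose peak C₀ = D/Vd = 522/279 ≈ 1.871 mcg/mL.
Steady-state peak Cmax,ss = C₀·R ≈ 1.871 × 1.1571 ≈ 2.165 mcg/mL.
One interval later, Cmin,ss = Cmax,ss·e^(−kτ) ≈ 2.165 × 0.1358 ≈ 0.294 mcg/mL.
Trough 0.3 mcg/mL vs MEC 1 mcg/mL: subtherapeutic.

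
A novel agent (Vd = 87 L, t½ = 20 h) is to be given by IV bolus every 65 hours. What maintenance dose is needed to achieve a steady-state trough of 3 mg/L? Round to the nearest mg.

2222 mg

τ/t½ = 65/20 ≈ 3.25, so f = (1/2)^(65/20) ≈ 0.105112.
Cmin,ss = (D/Vd)·f/(1−f), so D = Cmin,ss·Vd·(1−f)/f.
D = 3 × 87 × (1−f)/f ≈ 3 × 87 × 8.51366 ≈ 2222.07 mg.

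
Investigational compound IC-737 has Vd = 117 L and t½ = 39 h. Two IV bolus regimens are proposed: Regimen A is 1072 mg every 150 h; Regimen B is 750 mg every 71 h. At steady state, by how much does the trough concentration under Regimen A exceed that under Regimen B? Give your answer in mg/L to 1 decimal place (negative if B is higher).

Regimen A: f = (1/2)^(150/39) ≈ 0.0695; Cmin,ss = (1072/117)·f/(1−f) ≈ 0.684 mg/L.
Regimen B: f = (1/2)^(71/39) ≈ 0.2831; Cmin,ss = (750/117)·f/(1−f) ≈ 2.531 mg/L.
Difference ≈ 0.684 − 2.531 ≈ -1.847 mg/L.

-1.8 mg/L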